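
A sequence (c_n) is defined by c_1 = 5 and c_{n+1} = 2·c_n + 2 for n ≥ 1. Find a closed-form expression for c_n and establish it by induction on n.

c_n = 7·2^(n - 1) - 2

Computing the first terms: c_1 = 5, c_2 = 12, c_3 = 26. This suggests c_n = 7·2^(n - 1) - 2.
For the base case n = 1: the formula gives 5 = 5 = c_1.
Suppose the result is true for n = p, so c_p = 7·2^(p - 1) - 2.
Then c_{p+1} = 2·c_p + 2 = 2·(7·2^(p - 1) - 2) + 2 = 7·2^p - 2 = 7·2^((p+1) - 1) - 2,
which is the claimed formula at n = p+1.
This completes the induction.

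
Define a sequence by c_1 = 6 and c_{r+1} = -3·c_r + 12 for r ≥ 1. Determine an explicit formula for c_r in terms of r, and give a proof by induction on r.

c_r = -(-3)^r + 3

Computing the first terms: c_1 = 6, c_2 = -6, c_3 = 30. This suggests c_r = -(-3)^r + 3.
For the base case r = 1: the formula gives 6 = 6 = c_1.
Inductive step: suppose the statement holds for some j ≥ 1, so c_j = -(-3)^j + 3.
Then c_{j+1} = -3·c_j + 12 = -3·(-(-3)^j + 3) + 12 = -(-3)^(j + 1) + 3,
which is the claimed formula at r = j+1.
This completes the induction.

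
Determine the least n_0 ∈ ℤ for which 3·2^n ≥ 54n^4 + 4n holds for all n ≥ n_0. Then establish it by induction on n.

n_0 = 23

At n = 22: 12582912 < 12649912, so the inequality fails and n_0 ≥ 23. We prove 3·2^n ≥ 54n^4 + 4n for all n ≥ 23.
For the base case n = 23: 3·2^n = 25165824 and 54n^4 + 4n = 15111506, so 25165824 ≥ 15111506.
Suppose the result is true for n = m, so 3·2^m ≥ 54m^4 + 4m.
Then 3·2^(m + 1) = 2·(3·2^m) ≥ 2·(54m^4 + 4m).
Also, for m ≥ 23 we have 2·(54m^4 + 4m) ≥ 54(m+1)^4 + 4(m+1), since 2·(54m^4 + 4m) − (54(m+1)^4 + 4(m+1)) = 54m^4 - 216m^3 - 324m^2 - 212m - 58, which is nonnegative for all m ≥ 23.
Combining, 3·2^(m + 1) ≥ 54(m+1)^4 + 4(m+1).
This completes the induction.
Hence the smallest such n_0 is 23.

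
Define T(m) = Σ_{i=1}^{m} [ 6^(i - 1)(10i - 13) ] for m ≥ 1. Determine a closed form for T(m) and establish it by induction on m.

We claim T(m) = 6^m(2m - 3) + 3 for all m ≥ 1.
Base case (m = 1): T(1) = -3, and the closed form gives -3. They agree.
Suppose the result is true for m = i, so T(i) = 6^i(2i - 3) + 3.
Then T(i+1) = T(i) + (6^i(10i - 3)) = (6^i(2i - 3) + 3) + (6^i(10i - 3)).
Simplifying, T(i+1) = 12·6^i·i - 6·6^i + 3 = 6^(i+1)(2(i+1) - 3) + 3,
which is the closed form with m = i+1.
By the principle of mathematical induction, the result holds for all m ≥ 1.

T(m) = 6^m(2m - 3) + 3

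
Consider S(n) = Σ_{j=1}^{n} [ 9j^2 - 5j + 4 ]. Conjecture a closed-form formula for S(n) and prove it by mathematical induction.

S(n) = n(3n^2 + 2n + 3)

We claim S(n) = n(3n^2 + 2n + 3) for all n ≥ 1.
Base step (n = 1): S(1) = 8, and the closed form gives 8. They agree.
Inductive step: assume the claim holds for n = j, so S(j) = j(3j^2 + 2j + 3).
Then S(j+1) = S(j) + (9j^2 + 13j + 8) = (j(3j^2 + 2j + 3)) + (9j^2 + 13j + 8).
Simplifying, S(j+1) = (j + 1)(3j^2 + 8j + 8) = (j+1)(3(j+1)^2 + 2(j+1) + 3),
which is the closed form with n = j+1.
This completes the induction.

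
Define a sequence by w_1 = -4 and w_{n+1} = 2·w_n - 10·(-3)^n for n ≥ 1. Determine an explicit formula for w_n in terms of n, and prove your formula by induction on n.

Computing the first terms: w_1 = -4, w_2 = 22, w_3 = -46. This suggests w_n = 2(-3)^n + 2^n.
Base step (n = 1): the formula gives -4 = -4 = w_1.
For the inductive step, assume it holds for an arbitrary p ≥ 1, so w_p = 2(-3)^p + 2^p.
Then w_{p+1} = 2·w_p - 10·(-3)^p = 2·(2(-3)^p + 2^p) - 10·(-3)^p = 2(-3)^(p + 1) + 2^(p + 1),
which is the claimed formula at n = p+1.
Hence, by induction on n, the claim holds for every n ≥ 1.

w_n = 2(-3)^n + 2^n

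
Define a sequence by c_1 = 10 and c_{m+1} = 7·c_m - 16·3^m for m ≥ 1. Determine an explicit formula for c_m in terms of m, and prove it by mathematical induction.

Computing the first terms: c_1 = 10, c_2 = 22, c_3 = 10. This suggests c_m = 4·3^m - 2·7^(m - 1).
For the base case m = 1: the formula gives 10 = 10 = c_1.
For the inductive step, assume it holds for an arbitrary k ≥ 1, so c_k = 4·3^k - 2·7^(k - 1).
Then c_{k+1} = 7·c_k - 16·3^k = 7·(4·3^k - 2·7^(k - 1)) - 16·3^k = 4·3^(k + 1) - 2·7^k = 4·3^(k+1) - 2·7^((k+1) - 1),
which is the claimed formula at m = k+1.
This completes the induction.

c_m = 4·3^m - 2·7^(m - 1)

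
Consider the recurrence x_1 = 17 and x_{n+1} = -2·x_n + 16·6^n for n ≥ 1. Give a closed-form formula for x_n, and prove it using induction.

x_n = 5(-2)^(n - 1) + 2·6^n

Computing the first terms: x_1 = 17, x_2 = 62, x_3 = 452. This suggests x_n = 5(-2)^(n - 1) + 2·6^n.
For the base case n = 1: the formula gives 17 = 17 = x_1.
Suppose the result is true for n = m, so x_m = 5(-2)^(m - 1) + 2·6^m.
Then x_{m+1} = -2·x_m + 16·6^m = -2·(5(-2)^(m - 1) + 2·6^m) + 16·6^m = 5(-2)^m + 2·6^(m + 1) = 5(-2)^((m+1) - 1) + 2·6^(m+1),
which is the claimed formula at n = m+1.
By the principle of mathematical induction, the result holds for all n ≥ 1.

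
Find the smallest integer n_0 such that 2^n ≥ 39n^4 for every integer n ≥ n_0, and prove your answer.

n_0 = 24

At n = 23: 8388608 < 10913799, so the inequality fails and n_0 ≥ 24. We prove 2^n ≥ 39n^4 for all n ≥ 24.
Base step (n = 24): 2^n = 16777216 and 39n^4 = 12939264, so 16777216 ≥ 12939264.
Inductive step: suppose the statement holds for some j ≥ 24, so 2^j ≥ 39j^4.
Then 2^(j + 1) = 2·(2^j) ≥ 2·(39j^4).
Also, for j ≥ 24 we have 2·(39j^4) ≥ 39(j+1)^4, since 2 ≥ (1 + 1/j)^4 for all j ≥ 24.
Combining, 2^(j + 1) ≥ 39(j+1)^4.
Hence, by induction on n, the claim holds for every n ≥ 24.
Hence the smallest such n_0 is 24.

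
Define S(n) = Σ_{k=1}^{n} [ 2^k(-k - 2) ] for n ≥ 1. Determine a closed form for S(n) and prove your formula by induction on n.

S(n) = -2·2^n(n + 1) + 2

We claim S(n) = -2·2^n(n + 1) + 2 for all n ≥ 1.
When n = 1: S(1) = -6, and the closed form gives -6. They agree.
Inductive step: assume the claim holds for n = k, so S(k) = -2·2^k(k + 1) + 2.
Then S(k+1) = S(k) + (2^(k + 1)(-k - 3)) = (-2·2^k(k + 1) + 2) + (2^(k + 1)(-k - 3)).
Simplifying, S(k+1) = -4·2^k·k - 8·2^k + 2 = -2·2^(k+1)((k+1) + 1) + 2,
which is the closed form with n = k+1.
By the principle of mathematical induction, the result holds for all n ≥ 1.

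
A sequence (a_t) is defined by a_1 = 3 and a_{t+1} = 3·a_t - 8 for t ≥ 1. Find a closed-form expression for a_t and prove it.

Computing the first terms: a_1 = 3, a_2 = 1, a_3 = -5. This suggests a_t = -3^(t - 1) + 4.
Base step (t = 1): the formula gives 3 = 3 = a_1.
For the inductive step, assume it holds for an arbitrary p ≥ 1, so a_p = -3^(p - 1) + 4.
Then a_{p+1} = 3·a_p - 8 = 3·(-3^(p - 1) + 4) - 8 = -3^p + 4 = -3^((p+1) - 1) + 4,
which is the claimed formula at t = p+1.
Hence, by induction on t, the claim holds for every t ≥ 1.

a_t = -3^(t - 1) + 4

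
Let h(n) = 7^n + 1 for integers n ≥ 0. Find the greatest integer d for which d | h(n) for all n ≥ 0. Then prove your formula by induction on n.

d = 2

Computing the first values: h(0) = 2 and h(1) = 8; gcd(2, 8) = 2, so d ≤ 2.
We prove 2 | 7^n + 1 for all n ≥ 0 by induction on n.
When n = 0: h(0) = 2 = 2·(1), so 2 | h(0).
Suppose the result is true for n = r, i.e. 2 | h(r). Then
h(r+1) = 7^(r+1) + 1 = 7·(7^r + 1) - 6 = 7·h(r) - 6. The first term is divisible by 2 by the inductive hypothesis, and -6 is divisible by 2. Hence 2 | h(r+1).
By induction, the statement is established for all n ≥ 0.
Therefore the largest such d is 2.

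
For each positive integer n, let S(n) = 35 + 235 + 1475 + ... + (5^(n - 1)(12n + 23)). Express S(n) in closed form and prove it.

We claim S(n) = 5^n(3n + 5) - 5 for all n ≥ 1.
For the base case n = 1: S(1) = 35, and the closed form gives 35. They agree.
For the inductive step, assume it holds for an arbitrary i ≥ 1, so S(i) = 5^i(3i + 5) - 5.
Then S(i+1) = S(i) + (5^i(12i + 35)) = (5^i(3i + 5) - 5) + (5^i(12i + 35)).
Simplifying, S(i+1) = 15·5^i·i + 40·5^i - 5 = 5^(i+1)(3(i+1) + 5) - 5,
which is the closed form with n = i+1.
By induction, the statement is established for all n ≥ 1.

S(n) = 5^n(3n + 5) - 5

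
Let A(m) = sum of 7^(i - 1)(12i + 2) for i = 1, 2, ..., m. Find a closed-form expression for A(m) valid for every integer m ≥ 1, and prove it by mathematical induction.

A(m) = 2·7^m·m

We claim A(m) = 2·7^m·m for all m ≥ 1.
Base case (m = 1): A(1) = 14, and the closed form gives 14. They agree.
Inductive step: suppose the statement holds for some i ≥ 1, so A(i) = 2·7^i·i.
Then A(i+1) = A(i) + (7^i(12i + 14)) = (2·7^i·i) + (7^i(12i + 14)).
Simplifying, A(i+1) = 14·7^i(i + 1) = 2·7^(i+1)·(i+1),
which is the closed form with m = i+1.
By induction, the statement is established for all m ≥ 1.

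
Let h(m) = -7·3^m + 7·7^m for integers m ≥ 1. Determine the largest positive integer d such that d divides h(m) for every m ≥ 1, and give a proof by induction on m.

Computing the first values: h(1) = 28 and h(2) = 280; gcd(28, 280) = 28, so d ≤ 28.
We prove 28 | -7·3^m + 7·7^m for all m ≥ 1 by induction on m.
When m = 1: h(1) = 28 = 28·(1), so 28 | h(1).
Inductive step: suppose the statement holds for some k ≥ 1, i.e. 28 | h(k). Then
h(k+1) − 7·h(k) = (-7·3^(k+1) + 7·7^(k+1)) − 7·(-7·3^k + 7·7^k) = (-7)·3^k·(3 − 7) = (28)·3^k. Since 28 | h(k) by the inductive hypothesis, 28 | 7·h(k); and 28 | 28 since 28 = 28·1. Therefore 28 | h(k+1).
By induction, the statement is established for all m ≥ 1.
Therefore the largest such d is 28.

d = 28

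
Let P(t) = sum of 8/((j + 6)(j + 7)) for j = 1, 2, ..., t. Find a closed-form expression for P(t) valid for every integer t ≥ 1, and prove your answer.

We claim P(t) = 8t/(7(t + 7)) for all t ≥ 1.
Base case (t = 1): P(1) = 1/7, and the closed form gives 1/7. They agree.
Inductive step: suppose the statement holds for some j ≥ 1, so P(j) = 8j/(7(j + 7)).
Then P(j+1) = P(j) + (8/((j + 7)(j + 8))) = (8j/(7(j + 7))) + (8/((j + 7)(j + 8))).
Simplifying, P(j+1) = 8(j + 1)/(7(j + 8)) = 8(j+1)/(7((j+1) + 7)),
which is the closed form with t = j+1.
By induction, the statement is established for all t ≥ 1.

P(t) = 8t/(7(t + 7))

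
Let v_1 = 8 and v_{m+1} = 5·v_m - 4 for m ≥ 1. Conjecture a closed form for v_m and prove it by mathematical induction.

Computing the first terms: v_1 = 8, v_2 = 36, v_3 = 176. This suggests v_m = 7·5^(m - 1) + 1.
Base step (m = 1): the formula gives 8 = 8 = v_1.
For the inductive step, assume it holds for an arbitrary j ≥ 1, so v_j = 7·5^(j - 1) + 1.
Then v_{j+1} = 5·v_j - 4 = 5·(7·5^(j - 1) + 1) - 4 = 7·5^j + 1 = 7·5^((j+1) - 1) + 1,
which is the claimed formula at m = j+1.
By induction, the statement is established for all m ≥ 1.

v_m = 7·5^(m - 1) + 1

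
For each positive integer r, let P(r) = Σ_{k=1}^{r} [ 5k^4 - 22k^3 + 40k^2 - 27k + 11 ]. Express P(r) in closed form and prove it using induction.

We claim P(r) = r(r^4 - 3r^3 + 4r^2 + r + 4) for all r ≥ 1.
When r = 1: P(1) = 7, and the closed form gives 7. They agree.
Inductive step: suppose the statement holds for some k ≥ 1, so P(k) = k(k^4 - 3k^3 + 4k^2 + k + 4).
Then P(k+1) = P(k) + (5k^4 - 2k^3 + 4k^2 + 7k + 7) = (k(k^4 - 3k^3 + 4k^2 + k + 4)) + (5k^4 - 2k^3 + 4k^2 + 7k + 7).
Simplifying, P(k+1) = (k + 1)(k^4 + k^3 + k^2 + 4k + 7) = (k+1)((k+1)^4 - 3(k+1)^3 + 4(k+1)^2 + (k+1) + 4),
which is the closed form with r = k+1.
This completes the induction.

P(r) = r(r^4 - 3r^3 + 4r^2 + r + 4)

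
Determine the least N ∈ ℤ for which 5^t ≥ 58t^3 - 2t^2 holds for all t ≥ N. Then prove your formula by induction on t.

At t = 5: 3125 < 7200, so the inequality fails and N ≥ 6. We prove 5^t ≥ 58t^3 - 2t^2 for all t ≥ 6.
When t = 6: 5^t = 15625 and 58t^3 - 2t^2 = 12456, so 15625 ≥ 12456.
Inductive step: assume the claim holds for t = p, so 5^p ≥ 58p^3 - 2p^2.
Then 5^(p + 1) = 5·(5^p) ≥ 5·(58p^3 - 2p^2).
Also, for p ≥ 6 we have 5·(58p^3 - 2p^2) ≥ 58(p+1)^3 - 2(p+1)^2, since 5·(58p^3 - 2p^2) − (58(p+1)^3 - 2(p+1)^2) = 232p^3 - 182p^2 - 170p - 56, which is nonnegative for all p ≥ 6.
Combining, 5^(p + 1) ≥ 58(p+1)^3 - 2(p+1)^2.
This completes the induction.
Hence the smallest such N is 6.

N = 6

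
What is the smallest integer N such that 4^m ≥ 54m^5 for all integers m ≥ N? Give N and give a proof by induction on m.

N = 12

At m = 11: 4194304 < 8696754, so the inequality fails and N ≥ 12. We prove 4^m ≥ 54m^5 for all m ≥ 12.
When m = 12: 4^m = 16777216 and 54m^5 = 13436928, so 16777216 ≥ 13436928.
Inductive step: assume the claim holds for m = r, so 4^r ≥ 54r^5.
Then 4^(r + 1) = 4·(4^r) ≥ 4·(54r^5).
Also, for r ≥ 12 we have 4·(54r^5) ≥ 54(r+1)^5, since 4 ≥ (1 + 1/r)^5 for all r ≥ 12.
Combining, 4^(r + 1) ≥ 54(r+1)^5.
By the principle of mathematical induction, the result holds for all m ≥ 12.
Hence the smallest such N is 12.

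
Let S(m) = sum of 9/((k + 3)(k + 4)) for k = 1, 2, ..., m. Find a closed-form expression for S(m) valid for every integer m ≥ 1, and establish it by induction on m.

We claim S(m) = 9m/(4(m + 4)) for all m ≥ 1.
When m = 1: S(1) = 9/20, and the closed form gives 9/20. They agree.
Suppose the result is true for m = k, so S(k) = 9k/(4(k + 4)).
Then S(k+1) = S(k) + (9/((k + 4)(k + 5))) = (9k/(4(k + 4))) + (9/((k + 4)(k + 5))).
Simplifying, S(k+1) = 9(k + 1)/(4(k + 5)) = 9(k+1)/(4((k+1) + 4)),
which is the closed form with m = k+1.
Hence, by induction on m, the claim holds for every m ≥ 1.

S(m) = 9m/(4(m + 4))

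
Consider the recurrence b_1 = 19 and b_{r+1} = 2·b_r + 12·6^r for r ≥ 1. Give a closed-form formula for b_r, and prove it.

b_r = 2^(r - 1) + 3·6^r

Computing the first terms: b_1 = 19, b_2 = 110, b_3 = 652. This suggests b_r = 2^(r - 1) + 3·6^r.
When r = 1: the formula gives 19 = 19 = b_1.
Inductive step: assume the claim holds for r = m, so b_m = 2^(m - 1) + 3·6^m.
Then b_{m+1} = 2·b_m + 12·6^m = 2·(2^(m - 1) + 3·6^m) + 12·6^m = 2^m + 3·6^(m + 1) = 2^((m+1) - 1) + 3·6^(m+1),
which is the claimed formula at r = m+1.
By the principle of mathematical induction, the result holds for all r ≥ 1.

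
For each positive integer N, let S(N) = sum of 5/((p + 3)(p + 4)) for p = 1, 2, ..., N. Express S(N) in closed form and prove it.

S(N) = 5N/(4(N + 4))

We claim S(N) = 5N/(4(N + 4)) for all N ≥ 1.
Base case (N = 1): S(1) = 1/4, and the closed form gives 1/4. They agree.
Inductive step: assume the claim holds for N = p, so S(p) = 5p/(4(p + 4)).
Then S(p+1) = S(p) + (5/((p + 4)(p + 5))) = (5p/(4(p + 4))) + (5/((p + 4)(p + 5))).
Simplifying, S(p+1) = 5(p + 1)/(4(p + 5)) = 5(p+1)/(4((p+1) + 4)),
which is the closed form with N = p+1.
Hence, by induction on N, the claim holds for every N ≥ 1.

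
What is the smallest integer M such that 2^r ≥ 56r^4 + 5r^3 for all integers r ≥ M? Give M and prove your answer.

M = 25

At r = 24: 16777216 < 18648576, so the inequality fails and M ≥ 25. We prove 2^r ≥ 56r^4 + 5r^3 for all r ≥ 25.
For the base case r = 25: 2^r = 33554432 and 56r^4 + 5r^3 = 21953125, so 33554432 ≥ 21953125.
For the inductive step, assume it holds for an arbitrary j ≥ 25, so 2^j ≥ 56j^4 + 5j^3.
Then 2^(j + 1) = 2·(2^j) ≥ 2·(56j^4 + 5j^3).
Also, for j ≥ 25 we have 2·(56j^4 + 5j^3) ≥ 56(j+1)^4 + 5(j+1)^3, since 2·(56j^4 + 5j^3) − (56(j+1)^4 + 5(j+1)^3) = 56j^4 - 219j^3 - 351j^2 - 239j - 61, which is nonnegative for all j ≥ 25.
Combining, 2^(j + 1) ≥ 56(j+1)^4 + 5(j+1)^3.
By induction, the statement is established for all r ≥ 25.
Hence the smallest such M is 25.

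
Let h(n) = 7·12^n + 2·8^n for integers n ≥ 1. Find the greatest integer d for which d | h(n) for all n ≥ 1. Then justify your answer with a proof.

Computing the first values: h(1) = 100 and h(2) = 1136; gcd(100, 1136) = 4, so d ≤ 4.
We prove 4 | 7·12^n + 2·8^n for all n ≥ 1 by induction on n.
For the base case n = 1: h(1) = 100 = 4·(25), so 4 | h(1).
Inductive step: suppose the statement holds for some j ≥ 1, i.e. 4 | h(j). Then
h(j+1) − 12·h(j) = (7·12^(j+1) + 2·8^(j+1)) − 12·(7·12^j + 2·8^j) = (2)·8^j·(8 − 12) = (-8)·8^j. Since 4 | h(j) by the inductive hypothesis, 4 | 12·h(j); and 4 | -8 since -8 = 4·-2. Therefore 4 | h(j+1).
Hence, by induction on n, the claim holds for every n ≥ 1.
Therefore the largest such d is 4.

d = 4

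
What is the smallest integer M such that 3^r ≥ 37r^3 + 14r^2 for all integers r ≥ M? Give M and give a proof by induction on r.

M = 10

At r = 9: 19683 < 28107, so the inequality fails and M ≥ 10. We prove 3^r ≥ 37r^3 + 14r^2 for all r ≥ 10.
Base step (r = 10): 3^r = 59049 and 37r^3 + 14r^2 = 38400, so 59049 ≥ 38400.
For the inductive step, assume it holds for an arbitrary j ≥ 10, so 3^j ≥ 37j^3 + 14j^2.
Then 3^(j + 1) = 3·(3^j) ≥ 3·(37j^3 + 14j^2).
Also, for j ≥ 10 we have 3·(37j^3 + 14j^2) ≥ 37(j+1)^3 + 14(j+1)^2, since 3·(37j^3 + 14j^2) − (37(j+1)^3 + 14(j+1)^2) = 74j^3 - 83j^2 - 139j - 51, which is nonnegative for all j ≥ 10.
Combining, 3^(j + 1) ≥ 37(j+1)^3 + 14(j+1)^2.
By the principle of mathematical induction, the result holds for all r ≥ 10.
Hence the smallest such M is 10.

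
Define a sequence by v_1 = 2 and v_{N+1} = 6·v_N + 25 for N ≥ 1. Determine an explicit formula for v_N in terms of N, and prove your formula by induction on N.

Computing the first terms: v_1 = 2, v_2 = 37, v_3 = 247. This suggests v_N = 7·6^(N - 1) - 5.
When N = 1: the formula gives 2 = 2 = v_1.
Inductive step: assume the claim holds for N = j, so v_j = 7·6^(j - 1) - 5.
Then v_{j+1} = 6·v_j + 25 = 6·(7·6^(j - 1) - 5) + 25 = 7·6^j - 5 = 7·6^((j+1) - 1) - 5,
which is the claimed formula at N = j+1.
Hence, by induction on N, the claim holds for every N ≥ 1.

v_N = 7·6^(N - 1) - 5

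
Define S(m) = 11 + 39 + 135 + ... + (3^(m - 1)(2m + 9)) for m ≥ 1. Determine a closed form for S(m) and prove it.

S(m) = 3^m(m + 4) - 4

We claim S(m) = 3^m(m + 4) - 4 for all m ≥ 1.
Base step (m = 1): S(1) = 11, and the closed form gives 11. They agree.
For the inductive step, assume it holds for an arbitrary k ≥ 1, so S(k) = 3^k(k + 4) - 4.
Then S(k+1) = S(k) + (3^k(2k + 11)) = (3^k(k + 4) - 4) + (3^k(2k + 11)).
Simplifying, S(k+1) = 3·3^k·k + 15·3^k - 4 = 3^(k+1)((k+1) + 4) - 4,
which is the closed form with m = k+1.
By the principle of mathematical induction, the result holds for all m ≥ 1.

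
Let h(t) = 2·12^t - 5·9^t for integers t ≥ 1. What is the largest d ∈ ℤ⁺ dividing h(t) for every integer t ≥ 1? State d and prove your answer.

d = 3

Computing the first values: h(1) = -21 and h(2) = -117; gcd(-21, -117) = 3, so d ≤ 3.
We prove 3 | 2·12^t - 5·9^t for all t ≥ 1 by induction on t.
Base step (t = 1): h(1) = -21 = 3·(-7), so 3 | h(1).
Suppose the result is true for t = k, i.e. 3 | h(k). Then
h(k+1) − 12·h(k) = (2·12^(k+1) - 5·9^(k+1)) − 12·(2·12^k - 5·9^k) = (-5)·9^k·(9 − 12) = (15)·9^k. Since 3 | h(k) by the inductive hypothesis, 3 | 12·h(k); and 3 | 15 since 15 = 3·5. Therefore 3 | h(k+1).
Hence, by induction on t, the claim holds for every t ≥ 1.
Therefore the largest such d is 3.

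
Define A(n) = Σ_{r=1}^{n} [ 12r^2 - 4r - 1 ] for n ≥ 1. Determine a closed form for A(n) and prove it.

A(n) = n(4n^2 + 4n - 1)

We claim A(n) = n(4n^2 + 4n - 1) for all n ≥ 1.
For the base case n = 1: A(1) = 7, and the closed form gives 7. They agree.
Inductive step: suppose the statement holds for some r ≥ 1, so A(r) = r(4r^2 + 4r - 1).
Then A(r+1) = A(r) + (12r^2 + 20r + 7) = (r(4r^2 + 4r - 1)) + (12r^2 + 20r + 7).
Simplifying, A(r+1) = (r + 1)(4r^2 + 12r + 7) = (r+1)(4(r+1)^2 + 4(r+1) - 1),
which is the closed form with n = r+1.
Hence, by induction on n, the claim holds for every n ≥ 1.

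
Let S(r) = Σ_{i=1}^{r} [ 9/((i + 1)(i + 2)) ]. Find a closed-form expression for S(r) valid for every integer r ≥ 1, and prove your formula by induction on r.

S(r) = 9r/(2(r + 2))

We claim S(r) = 9r/(2(r + 2)) for all r ≥ 1.
For the base case r = 1: S(1) = 3/2, and the closed form gives 3/2. They agree.
Inductive step: suppose the statement holds for some i ≥ 1, so S(i) = 9i/(2(i + 2)).
Then S(i+1) = S(i) + (9/((i + 2)(i + 3))) = (9i/(2(i + 2))) + (9/((i + 2)(i + 3))).
Simplifying, S(i+1) = 9(i + 1)/(2(i + 3)) = 9(i+1)/(2((i+1) + 2)),
which is the closed form with r = i+1.
Hence, by induction on r, the claim holds for every r ≥ 1.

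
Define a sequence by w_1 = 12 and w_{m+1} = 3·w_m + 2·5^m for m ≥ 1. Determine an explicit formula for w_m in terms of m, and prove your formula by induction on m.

Computing the first terms: w_1 = 12, w_2 = 46, w_3 = 188. This suggests w_m = 7·3^(m - 1) + 5^m.
Base step (m = 1): the formula gives 12 = 12 = w_1.
Inductive step: assume the claim holds for m = r, so w_r = 7·3^(r - 1) + 5^r.
Then w_{r+1} = 3·w_r + 2·5^r = 3·(7·3^(r - 1) + 5^r) + 2·5^r = 7·3^r + 5^(r + 1) = 7·3^((r+1) - 1) + 5^(r+1),
which is the claimed formula at m = r+1.
By the principle of mathematical induction, the result holds for all m ≥ 1.

w_m = 7·3^(m - 1) + 5^m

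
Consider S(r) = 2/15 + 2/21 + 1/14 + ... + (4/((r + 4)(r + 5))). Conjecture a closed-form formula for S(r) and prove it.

S(r) = 4r/(5(r + 5))

We claim S(r) = 4r/(5(r + 5)) for all r ≥ 1.
Base case (r = 1): S(1) = 2/15, and the closed form gives 2/15. They agree.
Inductive step: assume the claim holds for r = k, so S(k) = 4k/(5(k + 5)).
Then S(k+1) = S(k) + (4/((k + 5)(k + 6))) = (4k/(5(k + 5))) + (4/((k + 5)(k + 6))).
Simplifying, S(k+1) = 4(k + 1)/(5(k + 6)) = 4(k+1)/(5((k+1) + 5)),
which is the closed form with r = k+1.
This completes the induction.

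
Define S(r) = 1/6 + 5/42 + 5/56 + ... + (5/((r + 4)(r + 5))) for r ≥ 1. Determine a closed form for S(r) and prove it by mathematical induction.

S(r) = r/(r + 5)

We claim S(r) = r/(r + 5) for all r ≥ 1.
Base case (r = 1): S(1) = 1/6, and the closed form gives 1/6. They agree.
Suppose the result is true for r = k, so S(k) = k/(k + 5).
Then S(k+1) = S(k) + (5/((k + 5)(k + 6))) = (k/(k + 5)) + (5/((k + 5)(k + 6))).
Simplifying, S(k+1) = (k + 1)/(k + 6) = (k+1)/((k+1) + 5),
which is the closed form with r = k+1.
This completes the induction.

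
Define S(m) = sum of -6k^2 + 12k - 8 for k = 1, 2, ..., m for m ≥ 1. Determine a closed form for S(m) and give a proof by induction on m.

We claim S(m) = -m(2m^2 - 3m + 3) for all m ≥ 1.
Base case (m = 1): S(1) = -2, and the closed form gives -2. They agree.
Inductive step: assume the claim holds for m = k, so S(k) = k(-2k^2 + 3k - 3).
Then S(k+1) = S(k) + (-6k^2 - 2) = (k(-2k^2 + 3k - 3)) + (-6k^2 - 2).
Simplifying, S(k+1) = -(k + 1)(2k^2 + k + 2) = -(k+1)(2(k+1)^2 - 3(k+1) + 3),
which is the closed form with m = k+1.
By the principle of mathematical induction, the result holds for all m ≥ 1.

S(m) = -m(2m^2 - 3m + 3)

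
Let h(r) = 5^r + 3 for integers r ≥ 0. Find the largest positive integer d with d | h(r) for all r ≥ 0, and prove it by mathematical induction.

d = 4

Computing the first values: h(0) = 4 and h(1) = 8; gcd(4, 8) = 4, so d ≤ 4.
We prove 4 | 5^r + 3 for all r ≥ 0 by induction on r.
For the base case r = 0: h(0) = 4 = 4·(1), so 4 | h(0).
Inductive step: suppose the statement holds for some p ≥ 0, i.e. 4 | h(p). Then
h(p+1) = 5^(p+1) + 3 = 5·(5^p + 3) - 12 = 5·h(p) - 12. The first term is divisible by 4 by the inductive hypothesis, and -12 is divisible by 4. Hence 4 | h(p+1).
By the principle of mathematical induction, the result holds for all r ≥ 0.
Therefore the largest such d is 4.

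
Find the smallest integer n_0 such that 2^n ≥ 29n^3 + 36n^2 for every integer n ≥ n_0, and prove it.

n_0 = 18

At n = 17: 131072 < 152881, so the inequality fails and n_0 ≥ 18. We prove 2^n ≥ 29n^3 + 36n^2 for all n ≥ 18.
Base step (n = 18): 2^n = 262144 and 29n^3 + 36n^2 = 180792, so 262144 ≥ 180792.
Inductive step: assume the claim holds for n = j, so 2^j ≥ 29j^3 + 36j^2.
Then 2^(j + 1) = 2·(2^j) ≥ 2·(29j^3 + 36j^2).
Also, for j ≥ 18 we have 2·(29j^3 + 36j^2) ≥ 29(j+1)^3 + 36(j+1)^2, since 2·(29j^3 + 36j^2) − (29(j+1)^3 + 36(j+1)^2) = 29j^3 - 51j^2 - 159j - 65, which is nonnegative for all j ≥ 18.
Combining, 2^(j + 1) ≥ 29(j+1)^3 + 36(j+1)^2.
By induction, the statement is established for all n ≥ 18.
Hence the smallest such n_0 is 18.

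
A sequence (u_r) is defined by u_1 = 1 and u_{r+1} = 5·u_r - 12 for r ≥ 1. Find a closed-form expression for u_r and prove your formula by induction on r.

u_r = -2·5^(r - 1) + 3

Computing the first terms: u_1 = 1, u_2 = -7, u_3 = -47. This suggests u_r = -2·5^(r - 1) + 3.
When r = 1: the formula gives 1 = 1 = u_1.
Suppose the result is true for r = k, so u_k = -2·5^(k - 1) + 3.
Then u_{k+1} = 5·u_k - 12 = 5·(-2·5^(k - 1) + 3) - 12 = -2·5^k + 3 = -2·5^((k+1) - 1) + 3,
which is the claimed formula at r = k+1.
By the principle of mathematical induction, the result holds for all r ≥ 1.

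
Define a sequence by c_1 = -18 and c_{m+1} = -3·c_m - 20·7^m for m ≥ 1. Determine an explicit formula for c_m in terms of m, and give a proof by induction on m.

Computing the first terms: c_1 = -18, c_2 = -86, c_3 = -722. This suggests c_m = -4(-3)^(m - 1) - 2·7^m.
When m = 1: the formula gives -18 = -18 = c_1.
Inductive step: assume the claim holds for m = k, so c_k = -4(-3)^(k - 1) - 2·7^k.
Then c_{k+1} = -3·c_k - 20·7^k = -3·(-4(-3)^(k - 1) - 2·7^k) - 20·7^k = -4(-3)^k - 2·7^(k + 1) = -4(-3)^((k+1) - 1) - 2·7^(k+1),
which is the claimed formula at m = k+1.
By induction, the statement is established for all m ≥ 1.

c_m = -4(-3)^(m - 1) - 2·7^m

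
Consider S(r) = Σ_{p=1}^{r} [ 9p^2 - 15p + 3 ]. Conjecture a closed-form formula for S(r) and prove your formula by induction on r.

S(r) = 3r(r^2 - r - 1)

We claim S(r) = 3r(r^2 - r - 1) for all r ≥ 1.
For the base case r = 1: S(1) = -3, and the closed form gives -3. They agree.
Suppose the result is true for r = p, so S(p) = 3p(p^2 - p - 1).
Then S(p+1) = S(p) + (9p^2 + 3p - 3) = (3p(p^2 - p - 1)) + (9p^2 + 3p - 3).
Simplifying, S(p+1) = 3(p + 1)(p^2 + p - 1) = 3(p+1)((p+1)^2 - (p+1) - 1),
which is the closed form with r = p+1.
By the principle of mathematical induction, the result holds for all r ≥ 1.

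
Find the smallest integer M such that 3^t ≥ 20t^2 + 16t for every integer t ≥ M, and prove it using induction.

M = 7

At t = 6: 729 < 816, so the inequality fails and M ≥ 7. We prove 3^t ≥ 20t^2 + 16t for all t ≥ 7.
When t = 7: 3^t = 2187 and 20t^2 + 16t = 1092, so 2187 ≥ 1092.
Suppose the result is true for t = r, so 3^r ≥ 20r^2 + 16r.
Then 3^(r + 1) = 3·(3^r) ≥ 3·(20r^2 + 16r).
Also, for r ≥ 7 we have 3·(20r^2 + 16r) ≥ 20(r+1)^2 + 16(r+1), since 3·(20r^2 + 16r) − (20(r+1)^2 + 16(r+1)) = 40r^2 - 8r - 36, which is nonnegative for all r ≥ 7.
Combining, 3^(r + 1) ≥ 20(r+1)^2 + 16(r+1).
By induction, the statement is established for all t ≥ 7.
Hence the smallest such M is 7.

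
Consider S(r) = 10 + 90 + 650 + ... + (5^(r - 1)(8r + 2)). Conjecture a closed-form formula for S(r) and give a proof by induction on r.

We claim S(r) = 2·5^r·r for all r ≥ 1.
Base case (r = 1): S(1) = 10, and the closed form gives 10. They agree.
For the inductive step, assume it holds for an arbitrary k ≥ 1, so S(k) = 2·5^k·k.
Then S(k+1) = S(k) + (5^k(8k + 10)) = (2·5^k·k) + (5^k(8k + 10)).
Simplifying, S(k+1) = 10·5^k(k + 1) = 2·5^(k+1)·(k+1),
which is the closed form with r = k+1.
Hence, by induction on r, the claim holds for every r ≥ 1.

S(r) = 2·5^r·r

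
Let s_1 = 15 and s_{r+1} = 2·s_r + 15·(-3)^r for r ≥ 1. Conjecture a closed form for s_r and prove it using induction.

Computing the first terms: s_1 = 15, s_2 = -15, s_3 = 105. This suggests s_r = (-3)^(r + 1) + 3·2^r.
Base step (r = 1): the formula gives 15 = 15 = s_1.
Inductive step: assume the claim holds for r = p, so s_p = (-3)^(p + 1) + 3·2^p.
Then s_{p+1} = 2·s_p + 15·(-3)^p = 2·((-3)^(p + 1) + 3·2^p) + 15·(-3)^p = (-3)^(p + 2) + 3·2^(p + 1) = (-3)^((p+1) + 1) + 3·2^(p+1),
which is the claimed formula at r = p+1.
Hence, by induction on r, the claim holds for every r ≥ 1.

s_r = (-3)^(r + 1) + 3·2^r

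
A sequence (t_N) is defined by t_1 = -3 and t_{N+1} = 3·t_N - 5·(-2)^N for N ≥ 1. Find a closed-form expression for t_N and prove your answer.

t_N = (-2)^N - 3^(N - 1)

Computing the first terms: t_1 = -3, t_2 = 1, t_3 = -17. This suggests t_N = (-2)^N - 3^(N - 1).
Base step (N = 1): the formula gives -3 = -3 = t_1.
Suppose the result is true for N = i, so t_i = (-2)^i - 3^(i - 1).
Then t_{i+1} = 3·t_i - 5·(-2)^i = 3·((-2)^i - 3^(i - 1)) - 5·(-2)^i = (-2)^(i + 1) - 3^i = (-2)^(i+1) - 3^((i+1) - 1),
which is the claimed formula at N = i+1.
Hence, by induction on N, the claim holds for every N ≥ 1.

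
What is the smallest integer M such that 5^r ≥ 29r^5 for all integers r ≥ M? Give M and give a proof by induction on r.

At r = 8: 390625 < 950272, so the inequality fails and M ≥ 9. We prove 5^r ≥ 29r^5 for all r ≥ 9.
Base case (r = 9): 5^r = 1953125 and 29r^5 = 1712421, so 1953125 ≥ 1712421.
Inductive step: suppose the statement holds for some m ≥ 9, so 5^m ≥ 29m^5.
Then 5^(m + 1) = 5·(5^m) ≥ 5·(29m^5).
Also, for m ≥ 9 we have 5·(29m^5) ≥ 29(m+1)^5, since 5 ≥ (1 + 1/m)^5 for all m ≥ 9.
Combining, 5^(m + 1) ≥ 29(m+1)^5.
By the principle of mathematical induction, the result holds for all r ≥ 9.
Hence the smallest such M is 9.

M = 9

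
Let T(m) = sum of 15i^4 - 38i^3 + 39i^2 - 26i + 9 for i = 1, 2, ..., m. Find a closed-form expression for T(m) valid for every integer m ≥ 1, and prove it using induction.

T(m) = m(3m^4 - 2m^3 - m^2 - 3m + 2)

We claim T(m) = m(3m^4 - 2m^3 - m^2 - 3m + 2) for all m ≥ 1.
For the base case m = 1: T(1) = -1, and the closed form gives -1. They agree.
For the inductive step, assume it holds for an arbitrary i ≥ 1, so T(i) = i(3i^4 - 2i^3 - i^2 - 3i + 2).
Then T(i+1) = T(i) + (15i^4 + 22i^3 + 15i^2 - 2i - 1) = (i(3i^4 - 2i^3 - i^2 - 3i + 2)) + (15i^4 + 22i^3 + 15i^2 - 2i - 1).
Simplifying, T(i+1) = (i + 1)(3i^4 + 10i^3 + 11i^2 + i - 1) = (i+1)(3(i+1)^4 - 2(i+1)^3 - (i+1)^2 - 3(i+1) + 2),
which is the closed form with m = i+1.
This completes the induction.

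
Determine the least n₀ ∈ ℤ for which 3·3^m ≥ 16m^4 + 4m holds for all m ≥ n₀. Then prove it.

At m = 9: 59049 < 105012, so the inequality fails and n₀ ≥ 10. We prove 3·3^m ≥ 16m^4 + 4m for all m ≥ 10.
When m = 10: 3·3^m = 177147 and 16m^4 + 4m = 160040, so 177147 ≥ 160040.
Suppose the result is true for m = k, so 3·3^k ≥ 16k^4 + 4k.
Then 3·3^(k + 1) = 3·(3·3^k) ≥ 3·(16k^4 + 4k).
Also, for k ≥ 10 we have 3·(16k^4 + 4k) ≥ 16(k+1)^4 + 4(k+1), since 3·(16k^4 + 4k) − (16(k+1)^4 + 4(k+1)) = 32k^4 - 64k^3 - 96k^2 - 56k - 20, which is nonnegative for all k ≥ 10.
Combining, 3·3^(k + 1) ≥ 16(k+1)^4 + 4(k+1).
Hence, by induction on m, the claim holds for every m ≥ 10.
Hence the smallest such n₀ is 10.

n₀ = 10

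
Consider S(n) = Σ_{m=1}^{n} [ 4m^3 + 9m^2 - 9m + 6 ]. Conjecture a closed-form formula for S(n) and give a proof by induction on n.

We claim S(n) = n(n^3 + 5n^2 + n + 3) for all n ≥ 1.
For the base case n = 1: S(1) = 10, and the closed form gives 10. They agree.
Suppose the result is true for n = m, so S(m) = m(m^3 + 5m^2 + m + 3).
Then S(m+1) = S(m) + (4m^3 + 21m^2 + 21m + 10) = (m(m^3 + 5m^2 + m + 3)) + (4m^3 + 21m^2 + 21m + 10).
Simplifying, S(m+1) = (m + 1)(m^3 + 8m^2 + 14m + 10) = (m+1)((m+1)^3 + 5(m+1)^2 + (m+1) + 3),
which is the closed form with n = m+1.
By the principle of mathematical induction, the result holds for all n ≥ 1.

S(n) = n(n^3 + 5n^2 + n + 3)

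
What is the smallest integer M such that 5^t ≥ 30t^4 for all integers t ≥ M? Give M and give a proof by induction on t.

M = 7

At t = 6: 15625 < 38880, so the inequality fails and M ≥ 7. We prove 5^t ≥ 30t^4 for all t ≥ 7.
When t = 7: 5^t = 78125 and 30t^4 = 72030, so 78125 ≥ 72030.
Suppose the result is true for t = i, so 5^i ≥ 30i^4.
Then 5^(i + 1) = 5·(5^i) ≥ 5·(30i^4).
Also, for i ≥ 7 we have 5·(30i^4) ≥ 30(i+1)^4, since 5 ≥ (1 + 1/i)^4 for all i ≥ 7.
Combining, 5^(i + 1) ≥ 30(i+1)^4.
By the principle of mathematical induction, the result holds for all t ≥ 7.
Hence the smallest such M is 7.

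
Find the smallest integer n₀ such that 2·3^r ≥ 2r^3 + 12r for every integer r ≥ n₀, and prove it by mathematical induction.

At r = 4: 162 < 176, so the inequality fails and n₀ ≥ 5. We prove 2·3^r ≥ 2r^3 + 12r for all r ≥ 5.
When r = 5: 2·3^r = 486 and 2r^3 + 12r = 310, so 486 ≥ 310.
Inductive step: suppose the statement holds for some i ≥ 5, so 2·3^i ≥ 2i^3 + 12i.
Then 2·3^(i + 1) = 3·(2·3^i) ≥ 3·(2i^3 + 12i).
Also, for i ≥ 5 we have 3·(2i^3 + 12i) ≥ 2(i+1)^3 + 12(i+1), since 3·(2i^3 + 12i) − (2(i+1)^3 + 12(i+1)) = 4i^3 - 6i^2 + 18i - 14, which is nonnegative for all i ≥ 5.
Combining, 2·3^(i + 1) ≥ 2(i+1)^3 + 12(i+1).
By induction, the statement is established for all r ≥ 5.
Hence the smallest such n₀ is 5.

n₀ = 5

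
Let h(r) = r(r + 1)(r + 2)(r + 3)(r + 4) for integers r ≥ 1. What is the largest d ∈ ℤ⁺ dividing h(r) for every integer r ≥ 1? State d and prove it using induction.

d = 120

Computing the first values: h(1) = 120 and h(2) = 720; gcd(120, 720) = 120, so d ≤ 120.
We prove 120 | r(r + 1)(r + 2)(r + 3)(r + 4) for all r ≥ 1 by induction on r.
Base case (r = 1): h(1) = 120 = 120·(1), so 120 | h(1).
Suppose the result is true for r = k, i.e. 120 | h(k). Then
h(k+1) − h(k) = (k+1)·(k+2)·(k+3)·(k+4)·(k+5) − k·(k+1)·(k+2)·(k+3)·(k+4) = (k+1)·(k+2)·(k+3)·(k+4)·[(k+5) − k] = 5·(k+1)·(k+2)·(k+3)·(k+4). The product of 4 consecutive integers is divisible by (4)! = 24, so h(k+1) − h(k) is divisible by 5·24 = 120. By the inductive hypothesis 120 | h(k), hence 120 | h(k+1).
Hence, by induction on r, the claim holds for every r ≥ 1.
Therefore the largest such d is 120.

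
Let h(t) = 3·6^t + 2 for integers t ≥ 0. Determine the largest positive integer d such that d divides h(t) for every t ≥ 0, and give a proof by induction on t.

Computing the first values: h(0) = 5 and h(1) = 20; gcd(5, 20) = 5, so d ≤ 5.
We prove 5 | 3·6^t + 2 for all t ≥ 0 by induction on t.
Base step (t = 0): h(0) = 5 = 5·(1), so 5 | h(0).
For the inductive step, assume it holds for an arbitrary j ≥ 0, i.e. 5 | h(j). Then
h(j+1) = 3·6^(j+1) + 2 = 6·(3·6^j + 2) - 10 = 6·h(j) - 10. The first term is divisible by 5 by the inductive hypothesis, and -10 is divisible by 5. Hence 5 | h(j+1).
By induction, the statement is established for all t ≥ 0.
Therefore the largest such d is 5.

d = 5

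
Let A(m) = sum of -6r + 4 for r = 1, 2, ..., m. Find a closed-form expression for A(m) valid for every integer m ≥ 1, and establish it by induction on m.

A(m) = -m(3m - 1)

We claim A(m) = -m(3m - 1) for all m ≥ 1.
Base case (m = 1): A(1) = -2, and the closed form gives -2. They agree.
Inductive step: suppose the statement holds for some r ≥ 1, so A(r) = r(-3r + 1).
Then A(r+1) = A(r) + (-6r - 2) = (r(-3r + 1)) + (-6r - 2).
Simplifying, A(r+1) = -(r + 1)(3r + 2) = -(r+1)(3(r+1) - 1),
which is the closed form with m = r+1.
By the principle of mathematical induction, the result holds for all m ≥ 1.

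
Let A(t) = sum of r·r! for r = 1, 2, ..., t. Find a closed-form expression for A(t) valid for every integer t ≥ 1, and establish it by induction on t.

We claim A(t) = (t + 1)! - 1 for all t ≥ 1.
Base case (t = 1): A(1) = 1, and the closed form gives 1. They agree.
For the inductive step, assume it holds for an arbitrary r ≥ 1, so A(r) = (r + 1)! - 1.
Then A(r+1) = A(r) + ((r + 1)(r + 1)!) = ((r + 1)! - 1) + ((r + 1)(r + 1)!).
Simplifying, A(r+1) = ((r+1) + 1)! - 1,
which is the closed form with t = r+1.
This completes the induction.

A(t) = (t + 1)! - 1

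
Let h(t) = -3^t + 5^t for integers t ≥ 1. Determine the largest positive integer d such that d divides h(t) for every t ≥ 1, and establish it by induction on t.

d = 2

Computing the first values: h(1) = 2 and h(2) = 16; gcd(2, 16) = 2, so d ≤ 2.
We prove 2 | -3^t + 5^t for all t ≥ 1 by induction on t.
When t = 1: h(1) = 2 = 2·(1), so 2 | h(1).
Suppose the result is true for t = k, i.e. 2 | h(k). Then
5^{k+1} − 3^{k+1} = 5·5^k − 3·3^k = 5·(5^k − 3^k) + (2)·3^k. The first term is divisible by 2 by the inductive hypothesis, and the second term (2)·3^k is divisible by 2 since 2 | 2. Hence 2 | h(k+1).
This completes the induction.
Therefore the largest such d is 2.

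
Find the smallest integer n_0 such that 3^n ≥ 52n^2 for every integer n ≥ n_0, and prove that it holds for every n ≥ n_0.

n_0 = 8

At n = 7: 2187 < 2548, so the inequality fails and n_0 ≥ 8. We prove 3^n ≥ 52n^2 for all n ≥ 8.
Base step (n = 8): 3^n = 6561 and 52n^2 = 3328, so 6561 ≥ 3328.
Suppose the result is true for n = i, so 3^i ≥ 52i^2.
Then 3^(i + 1) = 3·(3^i) ≥ 3·(52i^2).
Also, for i ≥ 8 we have 3·(52i^2) ≥ 52(i+1)^2, since 3 ≥ (1 + 1/i)^2 for all i ≥ 8.
Combining, 3^(i + 1) ≥ 52(i+1)^2.
By induction, the statement is established for all n ≥ 8.
Hence the smallest such n_0 is 8.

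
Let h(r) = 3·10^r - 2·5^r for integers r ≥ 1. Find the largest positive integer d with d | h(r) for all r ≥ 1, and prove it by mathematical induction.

Computing the first values: h(1) = 20 and h(2) = 250; gcd(20, 250) = 10, so d ≤ 10.
We prove 10 | 3·10^r - 2·5^r for all r ≥ 1 by induction on r.
For the base case r = 1: h(1) = 20 = 10·(2), so 10 | h(1).
Inductive step: suppose the statement holds for some k ≥ 1, i.e. 10 | h(k). Then
h(k+1) − 10·h(k) = (3·10^(k+1) - 2·5^(k+1)) − 10·(3·10^k - 2·5^k) = (-2)·5^k·(5 − 10) = (10)·5^k. Since 10 | h(k) by the inductive hypothesis, 10 | 10·h(k); and 10 | 10 since 10 = 10·1. Therefore 10 | h(k+1).
By the principle of mathematical induction, the result holds for all r ≥ 1.
Therefore the largest such d is 10.

d = 10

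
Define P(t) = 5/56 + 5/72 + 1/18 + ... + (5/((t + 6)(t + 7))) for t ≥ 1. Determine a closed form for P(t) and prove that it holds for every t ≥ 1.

P(t) = 5t/(7(t + 7))

We claim P(t) = 5t/(7(t + 7)) for all t ≥ 1.
When t = 1: P(1) = 5/56, and the closed form gives 5/56. They agree.
For the inductive step, assume it holds for an arbitrary p ≥ 1, so P(p) = 5p/(7(p + 7)).
Then P(p+1) = P(p) + (5/((p + 7)(p + 8))) = (5p/(7(p + 7))) + (5/((p + 7)(p + 8))).
Simplifying, P(p+1) = 5(p + 1)/(7(p + 8)) = 5(p+1)/(7((p+1) + 7)),
which is the closed form with t = p+1.
By the principle of mathematical induction, the result holds for all t ≥ 1.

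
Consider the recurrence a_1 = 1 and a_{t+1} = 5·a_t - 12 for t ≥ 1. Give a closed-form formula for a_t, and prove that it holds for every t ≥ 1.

a_t = -2·5^(t - 1) + 3

Computing the first terms: a_1 = 1, a_2 = -7, a_3 = -47. This suggests a_t = -2·5^(t - 1) + 3.
Base step (t = 1): the formula gives 1 = 1 = a_1.
For the inductive step, assume it holds for an arbitrary m ≥ 1, so a_m = -2·5^(m - 1) + 3.
Then a_{m+1} = 5·a_m - 12 = 5·(-2·5^(m - 1) + 3) - 12 = -2·5^m + 3 = -2·5^((m+1) - 1) + 3,
which is the claimed formula at t = m+1.
Hence, by induction on t, the claim holds for every t ≥ 1.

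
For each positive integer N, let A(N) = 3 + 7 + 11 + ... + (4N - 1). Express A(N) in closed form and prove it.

A(N) = N(2N + 1)

We claim A(N) = N(2N + 1) for all N ≥ 1.
For the base case N = 1: A(1) = 3, and the closed form gives 3. They agree.
For the inductive step, assume it holds for an arbitrary p ≥ 1, so A(p) = p(2p + 1).
Then A(p+1) = A(p) + (4p + 3) = (p(2p + 1)) + (4p + 3).
Simplifying, A(p+1) = (p + 1)(2p + 3) = (p+1)(2(p+1) + 1),
which is the closed form with N = p+1.
By the principle of mathematical induction, the result holds for all N ≥ 1.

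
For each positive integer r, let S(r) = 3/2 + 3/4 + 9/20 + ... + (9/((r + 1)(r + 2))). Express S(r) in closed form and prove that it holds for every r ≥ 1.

S(r) = 9r/(2(r + 2))

We claim S(r) = 9r/(2(r + 2)) for all r ≥ 1.
Base case (r = 1): S(1) = 3/2, and the closed form gives 3/2. They agree.
For the inductive step, assume it holds for an arbitrary i ≥ 1, so S(i) = 9i/(2(i + 2)).
Then S(i+1) = S(i) + (9/((i + 2)(i + 3))) = (9i/(2(i + 2))) + (9/((i + 2)(i + 3))).
Simplifying, S(i+1) = 9(i + 1)/(2(i + 3)) = 9(i+1)/(2((i+1) + 2)),
which is the closed form with r = i+1.
By the principle of mathematical induction, the result holds for all r ≥ 1.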